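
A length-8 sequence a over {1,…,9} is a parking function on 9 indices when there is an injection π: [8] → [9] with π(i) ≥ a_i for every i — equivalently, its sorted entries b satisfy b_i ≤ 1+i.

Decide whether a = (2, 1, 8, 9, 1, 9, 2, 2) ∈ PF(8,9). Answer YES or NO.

NO

Rearranged: b = (1, 1, 2, 2, 2, 8, 9, 9).
  b_1=1 ≤ 2
  b_2=1 ≤ 3
  b_3=2 ≤ 4
  b_4=2 ≤ 5
  b_5=2 ≤ 6
  b_6=8 > 7
  fails at i=6 ⇒ NO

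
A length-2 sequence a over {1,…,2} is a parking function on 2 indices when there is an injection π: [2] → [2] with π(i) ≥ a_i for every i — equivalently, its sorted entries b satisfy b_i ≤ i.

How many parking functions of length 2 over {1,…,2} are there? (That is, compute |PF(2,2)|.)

3

|PF(2,2)| = (2−2+1)·(2+1)^(2−1) = 1×3 = 3 [KW]
Example (1,2) → sorted (1,2): b_i ≤ i ∀i, a PF.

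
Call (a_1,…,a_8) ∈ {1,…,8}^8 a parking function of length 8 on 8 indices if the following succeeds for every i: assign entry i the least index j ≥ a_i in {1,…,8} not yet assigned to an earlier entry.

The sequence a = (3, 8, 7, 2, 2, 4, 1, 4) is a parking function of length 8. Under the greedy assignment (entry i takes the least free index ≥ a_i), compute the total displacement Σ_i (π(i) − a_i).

5

Σπ = 8·9/2 = 36 (π permutes [8]); Σa = 3+8+7+2+2+4+1+4 = 31; disp = 36−31 = 5.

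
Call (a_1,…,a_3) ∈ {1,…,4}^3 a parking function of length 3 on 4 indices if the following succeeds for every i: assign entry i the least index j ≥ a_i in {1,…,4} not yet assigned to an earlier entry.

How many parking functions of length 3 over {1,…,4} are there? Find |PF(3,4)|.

50

Count = (5−3)·5^(3−1) = 2 · 25 = 50
Check (3,1,4) → sorted (1,3,4): b_i ≤ 1+i ∀i, a PF.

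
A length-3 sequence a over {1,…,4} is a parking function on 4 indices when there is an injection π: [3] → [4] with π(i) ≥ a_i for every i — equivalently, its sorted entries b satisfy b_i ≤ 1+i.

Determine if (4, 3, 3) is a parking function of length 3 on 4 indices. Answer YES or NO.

Rearranged: b = (3, 3, 4).
  b_1=3 > 2
  fails at i=1 ⇒ NO

NO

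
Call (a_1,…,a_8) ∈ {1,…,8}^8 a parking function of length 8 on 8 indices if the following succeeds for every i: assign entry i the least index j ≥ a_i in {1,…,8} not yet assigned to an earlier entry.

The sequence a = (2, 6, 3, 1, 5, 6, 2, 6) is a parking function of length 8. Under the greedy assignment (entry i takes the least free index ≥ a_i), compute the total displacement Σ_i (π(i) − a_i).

5

Σπ = 8·9/2 = 36 (π permutes [8]); Σa = 2+6+3+1+5+6+2+6 = 31; disp = 36−31 = 5.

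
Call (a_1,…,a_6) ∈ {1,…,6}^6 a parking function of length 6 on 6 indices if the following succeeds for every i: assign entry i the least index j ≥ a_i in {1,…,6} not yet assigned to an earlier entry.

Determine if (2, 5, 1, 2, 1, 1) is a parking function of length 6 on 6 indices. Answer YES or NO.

YES

Rearranged: b = (1, 1, 1, 2, 2, 5).
  b_1=1 ≤ 1
  b_2=1 ≤ 2
  b_3=1 ≤ 3
  b_4=2 ≤ 4
  b_5=2 ≤ 5
  b_6=5 ≤ 6
All bounds hold ⇒ YES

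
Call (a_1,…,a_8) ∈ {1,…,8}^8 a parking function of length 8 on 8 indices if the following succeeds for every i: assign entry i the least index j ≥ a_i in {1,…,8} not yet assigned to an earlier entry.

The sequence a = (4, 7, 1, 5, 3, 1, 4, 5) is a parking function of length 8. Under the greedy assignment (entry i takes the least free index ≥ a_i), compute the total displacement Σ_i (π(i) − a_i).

Σπ = 36 ({1..8} each once); Σa = 4+7+1+5+3+1+4+5 = 30; disp = 36−30 = 6.

6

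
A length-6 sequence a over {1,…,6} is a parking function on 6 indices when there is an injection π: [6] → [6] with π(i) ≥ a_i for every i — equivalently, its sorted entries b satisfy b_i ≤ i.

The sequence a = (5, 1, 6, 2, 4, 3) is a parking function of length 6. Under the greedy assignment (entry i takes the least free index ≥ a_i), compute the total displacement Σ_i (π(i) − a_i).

Σπ = 21 ({1..6} each once); Σa = 5+1+6+2+4+3 = 21; disp = 21−21 = 0.

0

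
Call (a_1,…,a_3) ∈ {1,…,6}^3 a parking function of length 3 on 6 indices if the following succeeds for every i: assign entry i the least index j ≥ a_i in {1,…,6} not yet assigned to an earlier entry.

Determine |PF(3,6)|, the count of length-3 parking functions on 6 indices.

196

#PF = 4·7^2 = 4×49 = 196 (Konheim–Weiss)
Example (1,2,5) → sorted (1,2,5): b_i ≤ 3+i ∀i, a PF.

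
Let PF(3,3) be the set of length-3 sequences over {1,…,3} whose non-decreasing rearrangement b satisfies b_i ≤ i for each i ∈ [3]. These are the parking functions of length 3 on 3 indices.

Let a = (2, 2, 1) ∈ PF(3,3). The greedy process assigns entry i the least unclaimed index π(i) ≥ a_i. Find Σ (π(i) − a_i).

1

Σπ = 6 ({1..3} each once); Σa = 2+2+1 = 5; disp = 6−5 = 1.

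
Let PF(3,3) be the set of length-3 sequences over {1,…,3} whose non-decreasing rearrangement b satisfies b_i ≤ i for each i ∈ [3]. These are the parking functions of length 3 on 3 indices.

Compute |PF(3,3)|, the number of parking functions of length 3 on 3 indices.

|PF| = (4−3)·4^(3−1) = 1·16 = 16
One tuple (1,3,1) → sorted (1,1,3): b_i ≤ i ∀i, a PF.

16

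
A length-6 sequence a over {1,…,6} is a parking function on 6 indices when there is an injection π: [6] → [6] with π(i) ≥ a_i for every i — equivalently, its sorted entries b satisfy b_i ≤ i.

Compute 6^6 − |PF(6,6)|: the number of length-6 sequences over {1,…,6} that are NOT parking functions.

29849

|PF| = (7−6)·7^(6−1) = 1·16807 = 16807
One tuple (6,4,4,1,4,6) → sorted (1,4,4,4,6,6): b_2=4>2, not a PF.
6^6 − 16807 = 46656 − 16807 = 29849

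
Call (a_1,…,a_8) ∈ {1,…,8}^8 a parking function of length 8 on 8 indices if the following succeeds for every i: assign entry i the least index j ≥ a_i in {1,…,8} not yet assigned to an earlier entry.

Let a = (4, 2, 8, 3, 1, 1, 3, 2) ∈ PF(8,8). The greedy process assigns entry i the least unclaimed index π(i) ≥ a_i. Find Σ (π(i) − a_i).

12

Σπ = 36 ({1..8} each once); Σa = 4+2+8+3+1+1+3+2 = 24; disp = 36−24 = 12.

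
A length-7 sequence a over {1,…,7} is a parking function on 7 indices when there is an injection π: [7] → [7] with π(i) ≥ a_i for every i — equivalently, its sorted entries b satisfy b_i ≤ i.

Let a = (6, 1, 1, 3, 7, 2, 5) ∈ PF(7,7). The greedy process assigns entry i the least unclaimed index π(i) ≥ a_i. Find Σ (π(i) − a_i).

Σπ(i) = 1+…+7 = 28; Σa = 6+1+1+3+7+2+5 = 25; disp = 28−25 = 3.

3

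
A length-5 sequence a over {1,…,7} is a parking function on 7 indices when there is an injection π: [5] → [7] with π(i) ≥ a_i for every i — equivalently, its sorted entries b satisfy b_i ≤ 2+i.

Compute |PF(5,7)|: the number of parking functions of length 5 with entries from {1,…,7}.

Count = 3·8^4 = 3×4096 = 12288 (Pollak)
Example (2,1,1,1,4) → sorted (1,1,1,2,4): b_i ≤ 2+i ∀i, a PF.

12288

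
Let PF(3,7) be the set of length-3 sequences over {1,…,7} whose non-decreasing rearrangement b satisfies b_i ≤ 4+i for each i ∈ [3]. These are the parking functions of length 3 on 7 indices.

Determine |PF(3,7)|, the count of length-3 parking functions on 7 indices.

Count = (7+1−3)·(7+1)^{3−1} = 5×64 = 320 (Konheim–Weiss)
Example (3,2,4) → sorted (2,3,4): b_i ≤ 4+i ∀i, a PF.

320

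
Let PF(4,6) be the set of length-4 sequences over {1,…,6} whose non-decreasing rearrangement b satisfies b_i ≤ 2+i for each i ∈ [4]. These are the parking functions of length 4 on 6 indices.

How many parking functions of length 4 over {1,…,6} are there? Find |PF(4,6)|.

|PF(4,6)| = 3·7^3 = 3 · 343 = 1029 [KW]
Example (4,4,1,1) → sorted (1,1,4,4): b_i ≤ 2+i ∀i, a PF.

1029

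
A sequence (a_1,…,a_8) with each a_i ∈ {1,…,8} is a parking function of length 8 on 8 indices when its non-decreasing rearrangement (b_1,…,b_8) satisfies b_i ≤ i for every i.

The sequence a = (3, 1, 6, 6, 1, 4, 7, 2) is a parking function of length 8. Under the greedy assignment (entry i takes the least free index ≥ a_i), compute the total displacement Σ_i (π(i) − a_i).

6

Σπ = 36 ({1..8} each once); Σa = 3+1+6+6+1+4+7+2 = 30; disp = 36−30 = 6.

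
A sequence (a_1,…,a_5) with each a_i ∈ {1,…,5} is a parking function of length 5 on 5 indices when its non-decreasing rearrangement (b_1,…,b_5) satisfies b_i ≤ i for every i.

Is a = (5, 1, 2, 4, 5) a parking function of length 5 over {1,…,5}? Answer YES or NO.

NO

Rearranged: b = (1, 2, 4, 5, 5).
  b_1=1 ≤ 1
  b_2=2 ≤ 2
  b_3=4 > 3
  fails at i=3 ⇒ NO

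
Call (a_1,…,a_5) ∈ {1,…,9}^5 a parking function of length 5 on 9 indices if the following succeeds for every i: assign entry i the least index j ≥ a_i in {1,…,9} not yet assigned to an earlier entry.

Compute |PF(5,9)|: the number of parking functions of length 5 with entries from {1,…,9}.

Count = (9+1−5)·(9+1)^{5−1} = 5×10000 = 50000 [KW]
E.g. (2,2,8,7,2) → sorted (2,2,2,7,8): b_i ≤ 4+i ∀i, a PF.

50000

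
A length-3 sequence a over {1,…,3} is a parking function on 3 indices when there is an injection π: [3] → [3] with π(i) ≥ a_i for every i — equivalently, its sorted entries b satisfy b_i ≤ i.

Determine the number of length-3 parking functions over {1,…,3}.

16

#PF = (3−3+1)·(3+1)^(3−1) = 1×16 = 16 (Pollak)
Example (2,1,2) → sorted (1,2,2): b_i ≤ i ∀i, a PF.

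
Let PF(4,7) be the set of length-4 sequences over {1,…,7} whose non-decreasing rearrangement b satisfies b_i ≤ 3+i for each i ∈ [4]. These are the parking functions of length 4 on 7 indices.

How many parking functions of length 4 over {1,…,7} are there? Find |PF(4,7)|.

2048

#PF = (7+1−4)·(7+1)^{4−1} = 4 · 512 = 2048 [KW]
Check (5,1,2,5) → sorted (1,2,5,5): b_i ≤ 3+i ∀i, a PF.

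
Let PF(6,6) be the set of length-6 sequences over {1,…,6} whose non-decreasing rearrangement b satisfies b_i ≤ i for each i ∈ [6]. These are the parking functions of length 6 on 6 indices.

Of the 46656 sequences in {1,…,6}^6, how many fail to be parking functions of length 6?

|PF(6,6)| = (6−6+1)·(6+1)^(6−1) = 1 · 16807 = 16807 (Konheim–Weiss)
E.g. (5,5,5,1,3,3) → sorted (1,3,3,5,5,5): b_2=3>2, not a PF.
6^6 − 16807 = 46656 − 16807 = 29849

29849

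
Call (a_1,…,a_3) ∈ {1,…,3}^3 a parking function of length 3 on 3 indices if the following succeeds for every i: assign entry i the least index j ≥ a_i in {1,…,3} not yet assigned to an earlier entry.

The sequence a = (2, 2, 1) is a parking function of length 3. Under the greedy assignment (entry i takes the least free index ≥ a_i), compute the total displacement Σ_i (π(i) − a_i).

1

Σπ(i) = 1+…+3 = 6; Σa = 2+2+1 = 5; disp = 6−5 = 1.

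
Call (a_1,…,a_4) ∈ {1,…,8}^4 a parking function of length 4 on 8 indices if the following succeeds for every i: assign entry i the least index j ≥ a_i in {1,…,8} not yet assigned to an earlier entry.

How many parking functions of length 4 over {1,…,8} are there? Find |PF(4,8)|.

3645

|PF| = (9−4)·9^(4−1) = 5 · 729 = 3645 (Konheim–Weiss)
E.g. (8,3,1,4) → sorted (1,3,4,8): b_i ≤ 4+i ∀i, a PF.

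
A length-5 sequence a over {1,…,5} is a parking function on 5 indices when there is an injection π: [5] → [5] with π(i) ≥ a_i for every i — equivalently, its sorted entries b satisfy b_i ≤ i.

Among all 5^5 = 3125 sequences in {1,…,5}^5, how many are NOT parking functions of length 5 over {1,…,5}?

1829

Count = (5+1−5)·(5+1)^{5−1} = 1×1296 = 1296 (Konheim–Weiss)
Check (2,5,4,3,2) → sorted (2,2,3,4,5): b_1=2>1, not a PF.
5^5 − 1296 = 3125 − 1296 = 1829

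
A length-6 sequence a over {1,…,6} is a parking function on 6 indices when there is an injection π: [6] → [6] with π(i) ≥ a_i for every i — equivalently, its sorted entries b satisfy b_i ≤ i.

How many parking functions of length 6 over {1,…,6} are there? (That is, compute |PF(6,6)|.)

16807

|PF(6,6)| = (6+1−6)·(6+1)^{6−1} = 1 · 16807 = 16807 (Konheim–Weiss)
One tuple (1,4,2,2,3,1) → sorted (1,1,2,2,3,4): b_i ≤ i ∀i, a PF.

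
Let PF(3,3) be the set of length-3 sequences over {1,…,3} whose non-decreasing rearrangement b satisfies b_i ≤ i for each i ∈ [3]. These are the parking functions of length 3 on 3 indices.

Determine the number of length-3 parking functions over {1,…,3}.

|PF| = (3+1−3)·(3+1)^{3−1} = 1·16 = 16 [KW]
E.g. (1,2,1) → sorted (1,1,2): b_i ≤ i ∀i, a PF.

16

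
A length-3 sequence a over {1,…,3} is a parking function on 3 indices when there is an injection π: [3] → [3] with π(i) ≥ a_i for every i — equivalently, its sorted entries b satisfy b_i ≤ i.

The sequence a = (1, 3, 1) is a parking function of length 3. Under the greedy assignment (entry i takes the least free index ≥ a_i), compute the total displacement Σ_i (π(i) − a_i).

1

Σπ = 6 ({1..3} each once); Σa = 1+3+1 = 5; disp = 6−5 = 1.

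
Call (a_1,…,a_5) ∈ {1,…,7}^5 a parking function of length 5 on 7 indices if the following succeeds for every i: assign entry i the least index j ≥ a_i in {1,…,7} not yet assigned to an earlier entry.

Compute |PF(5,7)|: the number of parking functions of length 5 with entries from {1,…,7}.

|PF(5,7)| = 3·8^4 = 3 · 4096 = 12288 (Pollak)
Example (6,4,1,3,1) → sorted (1,1,3,4,6): b_i ≤ 2+i ∀i, a PF.

12288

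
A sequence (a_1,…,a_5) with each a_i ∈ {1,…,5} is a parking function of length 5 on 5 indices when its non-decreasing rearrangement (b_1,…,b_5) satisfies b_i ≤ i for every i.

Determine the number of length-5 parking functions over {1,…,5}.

1296

|PF| = (6−5)·6^(5−1) = 1·1296 = 1296
E.g. (4,3,4,1,1) → sorted (1,1,3,4,4): b_i ≤ i ∀i, a PF.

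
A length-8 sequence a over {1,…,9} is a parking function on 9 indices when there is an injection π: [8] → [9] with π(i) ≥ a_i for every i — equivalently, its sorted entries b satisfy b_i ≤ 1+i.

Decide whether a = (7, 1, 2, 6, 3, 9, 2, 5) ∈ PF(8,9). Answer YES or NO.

YES

Sorted: b = (1, 2, 2, 3, 5, 6, 7, 9).
  b_1=1 ≤ 2
  b_2=2 ≤ 3
  b_3=2 ≤ 4
  b_4=3 ≤ 5
  b_5=5 ≤ 6
  b_6=6 ≤ 7
  b_7=7 ≤ 8
  b_8=9 ≤ 9
All bounds hold ⇒ YES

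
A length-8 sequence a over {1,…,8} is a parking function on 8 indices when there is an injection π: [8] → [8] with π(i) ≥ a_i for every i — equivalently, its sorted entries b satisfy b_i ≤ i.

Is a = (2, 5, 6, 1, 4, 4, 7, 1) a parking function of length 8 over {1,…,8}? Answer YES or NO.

Sorted: b = (1, 1, 2, 4, 4, 5, 6, 7).
  b_1=1 ≤ 1
  b_2=1 ≤ 2
  b_3=2 ≤ 3
  b_4=4 ≤ 4
  b_5=4 ≤ 5
  b_6=5 ≤ 6
  b_7=6 ≤ 7
  b_8=7 ≤ 8
All bounds hold ⇒ YES

YES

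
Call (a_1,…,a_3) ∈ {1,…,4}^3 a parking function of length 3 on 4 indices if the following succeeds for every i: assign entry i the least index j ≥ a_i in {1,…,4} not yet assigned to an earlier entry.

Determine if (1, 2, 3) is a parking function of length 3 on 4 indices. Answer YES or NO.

Order a: b = (1, 2, 3).
  b_1=1 ≤ 2
  b_2=2 ≤ 3
  b_3=3 ≤ 4
All bounds hold ⇒ YES

YES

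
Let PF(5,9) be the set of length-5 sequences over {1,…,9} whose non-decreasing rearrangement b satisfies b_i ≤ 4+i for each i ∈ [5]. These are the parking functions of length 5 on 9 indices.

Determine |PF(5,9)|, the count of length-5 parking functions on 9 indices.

|PF(5,9)| = (9+1−5)·(9+1)^{5−1} = 5×10000 = 50000 (Pollak)
E.g. (6,7,3,3,3) → sorted (3,3,3,6,7): b_i ≤ 4+i ∀i, a PF.

50000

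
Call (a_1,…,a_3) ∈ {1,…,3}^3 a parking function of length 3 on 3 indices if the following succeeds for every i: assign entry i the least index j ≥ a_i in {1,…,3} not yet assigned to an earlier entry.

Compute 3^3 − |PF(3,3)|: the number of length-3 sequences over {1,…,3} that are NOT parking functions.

#PF = 1·4^2 = 1·16 = 16
E.g. (2,3,3) → sorted (2,3,3): b_1=2>1, not a PF.
Total 27; non-PF = 27−16 = 11

11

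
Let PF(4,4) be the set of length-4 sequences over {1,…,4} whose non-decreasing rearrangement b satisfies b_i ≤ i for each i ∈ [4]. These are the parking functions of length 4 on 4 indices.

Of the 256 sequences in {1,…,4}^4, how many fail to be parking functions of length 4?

Count = (5−4)·5^(4−1) = 1×125 = 125 (Konheim–Weiss)
Example (2,4,3,2) → sorted (2,2,3,4): b_1=2>1, not a PF.
Total 256; non-PF = 256−125 = 131

131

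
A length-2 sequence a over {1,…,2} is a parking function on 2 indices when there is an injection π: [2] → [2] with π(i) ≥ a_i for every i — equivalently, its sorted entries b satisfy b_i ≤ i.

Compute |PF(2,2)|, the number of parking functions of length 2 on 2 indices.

3

|PF(2,2)| = 1·3^1 = 1×3 = 3 (Pollak)
One tuple (1,2) → sorted (1,2): b_i ≤ i ∀i, a PF.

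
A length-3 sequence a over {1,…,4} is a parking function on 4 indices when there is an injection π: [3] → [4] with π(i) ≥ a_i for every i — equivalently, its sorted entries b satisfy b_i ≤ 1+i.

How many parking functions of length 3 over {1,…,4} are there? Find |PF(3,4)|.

50

|PF(3,4)| = 2·5^2 = 2·25 = 50 (Pollak)
E.g. (2,3,1) → sorted (1,2,3): b_i ≤ 1+i ∀i, a PF.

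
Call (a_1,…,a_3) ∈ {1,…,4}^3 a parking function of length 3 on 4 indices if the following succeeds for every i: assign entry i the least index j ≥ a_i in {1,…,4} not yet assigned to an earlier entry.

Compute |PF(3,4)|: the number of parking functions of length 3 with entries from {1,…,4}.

#PF = 2·5^2 = 2 · 25 = 50
Check (3,4,1) → sorted (1,3,4): b_i ≤ 1+i ∀i, a PF.

50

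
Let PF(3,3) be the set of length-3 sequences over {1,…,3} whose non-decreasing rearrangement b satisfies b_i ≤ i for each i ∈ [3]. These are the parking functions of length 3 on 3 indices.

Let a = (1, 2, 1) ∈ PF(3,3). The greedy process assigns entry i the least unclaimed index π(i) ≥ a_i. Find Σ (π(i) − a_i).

2

Σπ = 3·4/2 = 6 (π permutes [3]); Σa = 1+2+1 = 4; disp = 6−4 = 2.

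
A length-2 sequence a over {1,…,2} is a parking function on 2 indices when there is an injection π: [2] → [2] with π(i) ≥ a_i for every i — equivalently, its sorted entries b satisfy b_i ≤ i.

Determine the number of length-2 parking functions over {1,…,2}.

|PF| = 1·3^1 = 1·3 = 3
Check (1,1) → sorted (1,1): b_i ≤ i ∀i, a PF.

3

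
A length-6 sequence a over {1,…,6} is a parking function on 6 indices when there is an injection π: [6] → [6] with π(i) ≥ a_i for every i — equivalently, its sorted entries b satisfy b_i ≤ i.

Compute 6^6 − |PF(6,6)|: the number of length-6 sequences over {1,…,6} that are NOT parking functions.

29849

|PF(6,6)| = (6−6+1)·(6+1)^(6−1) = 1 · 16807 = 16807 (Konheim–Weiss)
E.g. (3,6,4,5,6,3) → sorted (3,3,4,5,6,6): b_1=3>1, not a PF.
Total 46656; non-PF = 46656−16807 = 29849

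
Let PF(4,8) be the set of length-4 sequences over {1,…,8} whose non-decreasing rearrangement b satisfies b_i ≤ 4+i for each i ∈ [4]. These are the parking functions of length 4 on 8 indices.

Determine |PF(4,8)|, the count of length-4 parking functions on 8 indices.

3645

|PF(4,8)| = (9−4)·9^(4−1) = 5×729 = 3645
Check (7,5,6,8) → sorted (5,6,7,8): b_i ≤ 4+i ∀i, a PF.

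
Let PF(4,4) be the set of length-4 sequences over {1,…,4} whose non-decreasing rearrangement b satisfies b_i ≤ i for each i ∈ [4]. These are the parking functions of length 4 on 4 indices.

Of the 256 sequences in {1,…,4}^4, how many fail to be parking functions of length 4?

131

|PF(4,4)| = (5−4)·5^(4−1) = 1 · 125 = 125 [KW]
One tuple (4,2,4,2) → sorted (2,2,4,4): b_1=2>1, not a PF.
Total 256; non-PF = 256−125 = 131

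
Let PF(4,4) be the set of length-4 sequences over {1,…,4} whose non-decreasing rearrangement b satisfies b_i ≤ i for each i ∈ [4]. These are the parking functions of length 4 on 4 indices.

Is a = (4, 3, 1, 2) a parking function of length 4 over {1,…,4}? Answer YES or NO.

Order a: b = (1, 2, 3, 4).
  b_1=1 ≤ 1
  b_2=2 ≤ 2
  b_3=3 ≤ 3
  b_4=4 ≤ 4
All bounds hold ⇒ YES

YES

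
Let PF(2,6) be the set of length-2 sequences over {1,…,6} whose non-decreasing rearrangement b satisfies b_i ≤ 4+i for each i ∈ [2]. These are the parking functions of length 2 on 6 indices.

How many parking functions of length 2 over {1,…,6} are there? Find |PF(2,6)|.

|PF| = (6+1−2)·(6+1)^{2−1} = 5×7 = 35 [KW]
One tuple (4,5) → sorted (4,5): b_i ≤ 4+i ∀i, a PF.

35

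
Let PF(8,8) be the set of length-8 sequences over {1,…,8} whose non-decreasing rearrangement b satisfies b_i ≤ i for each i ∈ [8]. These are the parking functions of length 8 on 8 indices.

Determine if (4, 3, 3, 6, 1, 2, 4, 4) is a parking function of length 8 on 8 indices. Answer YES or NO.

Order a: b = (1, 2, 3, 3, 4, 4, 4, 6).
  b_1=1 ≤ 1
  b_2=2 ≤ 2
  b_3=3 ≤ 3
  b_4=3 ≤ 4
  b_5=4 ≤ 5
  b_6=4 ≤ 6
  b_7=4 ≤ 7
  b_8=6 ≤ 8
All bounds hold ⇒ YES

YES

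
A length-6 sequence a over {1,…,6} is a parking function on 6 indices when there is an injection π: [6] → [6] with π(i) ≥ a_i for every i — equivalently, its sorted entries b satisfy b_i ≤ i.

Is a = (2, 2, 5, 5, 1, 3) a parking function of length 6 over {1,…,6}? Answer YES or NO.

Sorted: b = (1, 2, 2, 3, 5, 5).
  b_1=1 ≤ 1
  b_2=2 ≤ 2
  b_3=2 ≤ 3
  b_4=3 ≤ 4
  b_5=5 ≤ 5
  b_6=5 ≤ 6
All bounds hold ⇒ YES

YES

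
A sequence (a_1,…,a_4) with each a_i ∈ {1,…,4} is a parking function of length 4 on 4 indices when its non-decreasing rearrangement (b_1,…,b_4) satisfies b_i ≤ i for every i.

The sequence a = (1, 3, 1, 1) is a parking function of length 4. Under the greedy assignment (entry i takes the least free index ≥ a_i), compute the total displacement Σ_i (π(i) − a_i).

Σπ = 10 ({1..4} each once); Σa = 1+3+1+1 = 6; disp = 10−6 = 4.

4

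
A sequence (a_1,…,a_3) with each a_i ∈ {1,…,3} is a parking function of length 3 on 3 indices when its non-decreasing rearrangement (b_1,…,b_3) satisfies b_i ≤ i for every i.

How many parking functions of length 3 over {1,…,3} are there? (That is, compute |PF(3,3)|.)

16

#PF = (3−3+1)·(3+1)^(3−1) = 1 · 16 = 16 (Pollak)
One tuple (2,1,2) → sorted (1,2,2): b_i ≤ i ∀i, a PF.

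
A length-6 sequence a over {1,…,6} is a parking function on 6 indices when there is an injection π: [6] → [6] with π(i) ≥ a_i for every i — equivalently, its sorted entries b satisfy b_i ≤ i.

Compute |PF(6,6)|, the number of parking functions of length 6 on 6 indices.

16807

|PF(6,6)| = (6+1−6)·(6+1)^{6−1} = 1×16807 = 16807
One tuple (1,1,2,3,2,4) → sorted (1,1,2,2,3,4): b_i ≤ i ∀i, a PF.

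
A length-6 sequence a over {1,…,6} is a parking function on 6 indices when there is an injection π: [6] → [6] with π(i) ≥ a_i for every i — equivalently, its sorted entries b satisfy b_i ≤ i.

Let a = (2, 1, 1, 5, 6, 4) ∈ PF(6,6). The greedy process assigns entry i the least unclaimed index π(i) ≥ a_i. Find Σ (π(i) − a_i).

Σπ = 6·7/2 = 21 (π permutes [6]); Σa = 2+1+1+5+6+4 = 19; disp = 21−19 = 2.

2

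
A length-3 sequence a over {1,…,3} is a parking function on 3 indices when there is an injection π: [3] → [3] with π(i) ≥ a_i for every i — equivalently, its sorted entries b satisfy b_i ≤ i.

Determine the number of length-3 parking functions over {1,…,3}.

#PF = 1·4^2 = 1·16 = 16
Example (1,1,1) → sorted (1,1,1): b_i ≤ i ∀i, a PF.

16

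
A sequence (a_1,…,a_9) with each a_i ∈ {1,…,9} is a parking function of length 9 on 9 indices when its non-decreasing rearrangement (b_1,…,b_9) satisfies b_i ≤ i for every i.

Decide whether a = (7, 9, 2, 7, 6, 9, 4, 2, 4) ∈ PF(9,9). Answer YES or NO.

Rearranged: b = (2, 2, 4, 4, 6, 7, 7, 9, 9).
  b_1=2 > 1
  fails at i=1 ⇒ NO

NO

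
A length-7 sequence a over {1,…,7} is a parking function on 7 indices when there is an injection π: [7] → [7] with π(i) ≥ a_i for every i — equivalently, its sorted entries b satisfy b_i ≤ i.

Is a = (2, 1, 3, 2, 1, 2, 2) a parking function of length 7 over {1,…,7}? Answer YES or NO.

YES

Sorted: b = (1, 1, 2, 2, 2, 2, 3).
  b_1=1 ≤ 1
  b_2=1 ≤ 2
  b_3=2 ≤ 3
  b_4=2 ≤ 4
  b_5=2 ≤ 5
  b_6=2 ≤ 6
  b_7=3 ≤ 7
All bounds hold ⇒ YES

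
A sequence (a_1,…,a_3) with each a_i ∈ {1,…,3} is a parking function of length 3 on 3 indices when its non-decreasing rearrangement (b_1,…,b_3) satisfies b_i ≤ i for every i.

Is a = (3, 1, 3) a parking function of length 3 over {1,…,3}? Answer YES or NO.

NO

Sorted: b = (1, 3, 3).
  b_1=1 ≤ 1
  b_2=3 > 2
  fails at i=2 ⇒ NO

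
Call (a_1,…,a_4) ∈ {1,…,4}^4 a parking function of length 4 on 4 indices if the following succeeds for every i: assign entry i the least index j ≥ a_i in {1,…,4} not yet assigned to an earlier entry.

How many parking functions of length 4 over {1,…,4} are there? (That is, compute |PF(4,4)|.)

125

#PF = (4+1−4)·(4+1)^{4−1} = 1 · 125 = 125
E.g. (2,2,2,1) → sorted (1,2,2,2): b_i ≤ i ∀i, a PF.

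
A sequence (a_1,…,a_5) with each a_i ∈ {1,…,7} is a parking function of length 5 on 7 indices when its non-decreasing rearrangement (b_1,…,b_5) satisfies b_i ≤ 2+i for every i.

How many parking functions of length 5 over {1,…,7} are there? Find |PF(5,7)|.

|PF(5,7)| = (8−5)·8^(5−1) = 3×4096 = 12288 (Konheim–Weiss)
One tuple (1,5,2,1,4) → sorted (1,1,2,4,5): b_i ≤ 2+i ∀i, a PF.

12288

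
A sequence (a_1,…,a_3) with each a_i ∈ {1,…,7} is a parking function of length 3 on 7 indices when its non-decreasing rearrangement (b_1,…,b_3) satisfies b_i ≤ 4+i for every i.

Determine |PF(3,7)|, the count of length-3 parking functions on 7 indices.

320

|PF(3,7)| = (8−3)·8^(3−1) = 5·64 = 320 (Pollak)
Example (6,2,1) → sorted (1,2,6): b_i ≤ 4+i ∀i, a PF.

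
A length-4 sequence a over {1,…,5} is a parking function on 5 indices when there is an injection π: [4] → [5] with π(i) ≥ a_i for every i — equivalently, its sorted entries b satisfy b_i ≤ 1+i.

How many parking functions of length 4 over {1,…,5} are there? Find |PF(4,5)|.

|PF| = (5+1−4)·(5+1)^{4−1} = 2×216 = 432 (Konheim–Weiss)
Example (5,3,1,1) → sorted (1,1,3,5): b_i ≤ 1+i ∀i, a PF.

432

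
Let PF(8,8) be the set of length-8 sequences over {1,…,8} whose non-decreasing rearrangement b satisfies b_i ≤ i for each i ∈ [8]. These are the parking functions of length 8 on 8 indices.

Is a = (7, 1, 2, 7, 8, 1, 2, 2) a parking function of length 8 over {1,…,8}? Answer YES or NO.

NO

Order a: b = (1, 1, 2, 2, 2, 7, 7, 8).
  b_1=1 ≤ 1
  b_2=1 ≤ 2
  b_3=2 ≤ 3
  b_4=2 ≤ 4
  b_5=2 ≤ 5
  b_6=7 > 6
  fails at i=6 ⇒ NO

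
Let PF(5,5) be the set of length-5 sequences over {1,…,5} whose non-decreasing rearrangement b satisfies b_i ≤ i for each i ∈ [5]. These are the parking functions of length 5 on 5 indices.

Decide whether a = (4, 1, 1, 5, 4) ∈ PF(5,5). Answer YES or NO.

NO

Sorted: b = (1, 1, 4, 4, 5).
  b_1=1 ≤ 1
  b_2=1 ≤ 2
  b_3=4 > 3
  fails at i=3 ⇒ NO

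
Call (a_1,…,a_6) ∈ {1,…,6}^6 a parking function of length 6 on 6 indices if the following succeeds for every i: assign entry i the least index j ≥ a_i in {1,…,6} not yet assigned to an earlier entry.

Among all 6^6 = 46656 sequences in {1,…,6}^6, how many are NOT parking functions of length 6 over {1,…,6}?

29849

Count = (6+1−6)·(6+1)^{6−1} = 1×16807 = 16807 (Pollak)
Check (5,5,2,2,4,3) → sorted (2,2,3,4,5,5): b_1=2>1, not a PF.
So 46656 − 16807 = 29849 fail.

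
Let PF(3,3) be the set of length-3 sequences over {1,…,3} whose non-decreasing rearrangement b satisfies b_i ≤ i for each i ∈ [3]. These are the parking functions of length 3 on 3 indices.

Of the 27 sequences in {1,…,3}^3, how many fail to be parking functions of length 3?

#PF = (4−3)·4^(3−1) = 1 · 16 = 16 [KW]
Check (3,3,2) → sorted (2,3,3): b_1=2>1, not a PF.
Total 27; non-PF = 27−16 = 11

11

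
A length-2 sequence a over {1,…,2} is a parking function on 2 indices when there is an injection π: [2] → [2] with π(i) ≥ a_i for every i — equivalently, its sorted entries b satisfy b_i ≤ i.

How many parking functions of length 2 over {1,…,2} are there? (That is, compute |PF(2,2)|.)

3

Count = (2+1−2)·(2+1)^{2−1} = 1·3 = 3 [KW]
Check (1,2) → sorted (1,2): b_i ≤ i ∀i, a PF.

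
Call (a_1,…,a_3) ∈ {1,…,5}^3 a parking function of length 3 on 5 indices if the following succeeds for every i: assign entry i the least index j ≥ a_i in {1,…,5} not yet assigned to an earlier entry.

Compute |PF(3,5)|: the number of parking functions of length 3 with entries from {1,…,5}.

Count = (5+1−3)·(5+1)^{3−1} = 3·36 = 108 [KW]
Check (4,3,1) → sorted (1,3,4): b_i ≤ 2+i ∀i, a PF.

108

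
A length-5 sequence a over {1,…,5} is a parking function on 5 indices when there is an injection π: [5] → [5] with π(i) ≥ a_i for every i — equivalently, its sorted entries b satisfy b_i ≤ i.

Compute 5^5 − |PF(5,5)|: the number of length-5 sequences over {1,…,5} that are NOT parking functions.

Count = (6−5)·6^(5−1) = 1×1296 = 1296 (Konheim–Weiss)
Example (5,5,4,5,4) → sorted (4,4,5,5,5): b_1=4>1, not a PF.
5^5 − 1296 = 3125 − 1296 = 1829

1829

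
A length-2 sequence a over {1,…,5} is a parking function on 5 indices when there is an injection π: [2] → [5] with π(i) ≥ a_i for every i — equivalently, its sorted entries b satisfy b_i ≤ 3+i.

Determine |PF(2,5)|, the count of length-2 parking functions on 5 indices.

Count = (6−2)·6^(2−1) = 4 · 6 = 24 (Konheim–Weiss)
One tuple (2,5) → sorted (2,5): b_i ≤ 3+i ∀i, a PF.

24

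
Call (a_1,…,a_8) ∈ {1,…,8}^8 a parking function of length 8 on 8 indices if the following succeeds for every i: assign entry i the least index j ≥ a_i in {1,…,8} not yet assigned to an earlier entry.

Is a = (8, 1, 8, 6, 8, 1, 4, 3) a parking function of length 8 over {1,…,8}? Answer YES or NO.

Sorted: b = (1, 1, 3, 4, 6, 8, 8, 8).
  b_1=1 ≤ 1
  b_2=1 ≤ 2
  b_3=3 ≤ 3
  b_4=4 ≤ 4
  b_5=6 > 5
  fails at i=5 ⇒ NO

NO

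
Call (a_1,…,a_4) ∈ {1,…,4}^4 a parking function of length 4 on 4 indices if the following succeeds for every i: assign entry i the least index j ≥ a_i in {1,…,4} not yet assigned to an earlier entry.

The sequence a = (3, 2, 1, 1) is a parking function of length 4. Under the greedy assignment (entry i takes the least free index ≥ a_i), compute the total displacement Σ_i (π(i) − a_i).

3

Σπ = 10 ({1..4} each once); Σa = 3+2+1+1 = 7; disp = 10−7 = 3.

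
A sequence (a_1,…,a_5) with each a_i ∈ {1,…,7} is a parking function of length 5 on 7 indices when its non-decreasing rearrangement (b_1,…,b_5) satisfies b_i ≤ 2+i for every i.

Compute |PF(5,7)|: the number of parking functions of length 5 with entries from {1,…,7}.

#PF = (7+1−5)·(7+1)^{5−1} = 3·4096 = 12288
One tuple (2,4,5,7,1) → sorted (1,2,4,5,7): b_i ≤ 2+i ∀i, a PF.

12288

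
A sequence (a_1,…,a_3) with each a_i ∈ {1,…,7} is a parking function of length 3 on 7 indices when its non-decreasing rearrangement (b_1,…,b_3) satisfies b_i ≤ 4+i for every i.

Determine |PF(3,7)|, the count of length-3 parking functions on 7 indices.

320

|PF(3,7)| = 5·8^2 = 5×64 = 320 (Pollak)
Example (1,7,1) → sorted (1,1,7): b_i ≤ 4+i ∀i, a PF.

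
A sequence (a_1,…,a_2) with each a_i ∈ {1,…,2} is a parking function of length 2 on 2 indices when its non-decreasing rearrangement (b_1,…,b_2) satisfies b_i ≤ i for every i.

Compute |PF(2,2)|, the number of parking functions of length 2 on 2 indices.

Count = 1·3^1 = 1×3 = 3 [KW]
Check (1,2) → sorted (1,2): b_i ≤ i ∀i, a PF.

3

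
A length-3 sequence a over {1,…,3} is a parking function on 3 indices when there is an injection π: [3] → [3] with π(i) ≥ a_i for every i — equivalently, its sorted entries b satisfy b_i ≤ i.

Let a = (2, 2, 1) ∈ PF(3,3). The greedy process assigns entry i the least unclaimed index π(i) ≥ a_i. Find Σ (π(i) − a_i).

1

Σπ = 6 ({1..3} each once); Σa = 2+2+1 = 5; disp = 6−5 = 1.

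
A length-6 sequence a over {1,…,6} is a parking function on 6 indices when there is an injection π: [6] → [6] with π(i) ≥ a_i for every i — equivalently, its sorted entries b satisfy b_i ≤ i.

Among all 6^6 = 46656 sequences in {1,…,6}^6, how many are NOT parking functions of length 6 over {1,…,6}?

|PF| = (6−6+1)·(6+1)^(6−1) = 1×16807 = 16807 (Konheim–Weiss)
E.g. (4,3,5,6,5,1) → sorted (1,3,4,5,5,6): b_2=3>2, not a PF.
6^6 − 16807 = 46656 − 16807 = 29849

29849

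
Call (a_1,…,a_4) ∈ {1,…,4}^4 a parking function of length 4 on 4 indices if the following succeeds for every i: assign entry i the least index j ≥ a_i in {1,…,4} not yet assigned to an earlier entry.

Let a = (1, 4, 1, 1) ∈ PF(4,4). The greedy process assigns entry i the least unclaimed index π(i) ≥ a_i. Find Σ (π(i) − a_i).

3

Σπ = 4·5/2 = 10 (π permutes [4]); Σa = 1+4+1+1 = 7; disp = 10−7 = 3.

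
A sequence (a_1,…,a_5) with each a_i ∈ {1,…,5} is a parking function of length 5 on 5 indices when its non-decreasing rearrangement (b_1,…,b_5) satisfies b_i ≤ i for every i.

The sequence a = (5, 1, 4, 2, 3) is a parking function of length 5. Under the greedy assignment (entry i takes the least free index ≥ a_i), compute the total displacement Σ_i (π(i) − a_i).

Σπ(i) = 1+…+5 = 15; Σa = 5+1+4+2+3 = 15; disp = 15−15 = 0.

0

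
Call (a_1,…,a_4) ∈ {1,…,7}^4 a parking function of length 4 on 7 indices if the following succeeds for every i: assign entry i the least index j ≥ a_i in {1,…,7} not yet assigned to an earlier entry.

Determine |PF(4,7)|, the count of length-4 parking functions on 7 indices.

|PF| = (7+1−4)·(7+1)^{4−1} = 4 · 512 = 2048 (Pollak)
Example (2,1,6,4) → sorted (1,2,4,6): b_i ≤ 3+i ∀i, a PF.

2048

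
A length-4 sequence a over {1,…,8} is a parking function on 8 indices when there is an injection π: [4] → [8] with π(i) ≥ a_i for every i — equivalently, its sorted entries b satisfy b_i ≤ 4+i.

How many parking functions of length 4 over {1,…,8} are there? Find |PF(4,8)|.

|PF| = (8+1−4)·(8+1)^{4−1} = 5×729 = 3645
Check (5,3,4,6) → sorted (3,4,5,6): b_i ≤ 4+i ∀i, a PF.

3645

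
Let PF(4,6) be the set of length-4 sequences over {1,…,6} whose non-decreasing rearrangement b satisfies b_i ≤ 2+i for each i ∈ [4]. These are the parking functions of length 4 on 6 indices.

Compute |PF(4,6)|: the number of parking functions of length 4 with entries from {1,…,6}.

|PF(4,6)| = (6−4+1)·(6+1)^(4−1) = 3×343 = 1029 (Konheim–Weiss)
One tuple (5,1,5,2) → sorted (1,2,5,5): b_i ≤ 2+i ∀i, a PF.

1029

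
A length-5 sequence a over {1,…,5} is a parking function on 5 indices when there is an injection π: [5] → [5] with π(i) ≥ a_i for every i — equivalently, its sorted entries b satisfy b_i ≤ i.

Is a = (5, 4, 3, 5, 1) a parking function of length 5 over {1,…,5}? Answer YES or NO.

NO

Sorted: b = (1, 3, 4, 5, 5).
  b_1=1 ≤ 1
  b_2=3 > 2
  fails at i=2 ⇒ NO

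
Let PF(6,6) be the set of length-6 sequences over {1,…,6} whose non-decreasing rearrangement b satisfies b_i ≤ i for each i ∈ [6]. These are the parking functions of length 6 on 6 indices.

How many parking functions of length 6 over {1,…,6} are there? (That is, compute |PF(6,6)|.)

16807

|PF| = (7−6)·7^(6−1) = 1 · 16807 = 16807 [KW]
Check (3,2,5,4,3,1) → sorted (1,2,3,3,4,5): b_i ≤ i ∀i, a PF.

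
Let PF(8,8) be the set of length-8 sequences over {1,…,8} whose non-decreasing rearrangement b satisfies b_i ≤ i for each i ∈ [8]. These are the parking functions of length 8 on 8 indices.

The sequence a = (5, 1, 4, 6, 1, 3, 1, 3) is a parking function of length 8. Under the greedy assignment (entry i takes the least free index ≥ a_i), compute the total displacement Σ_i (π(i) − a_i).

12

Σπ = 8·9/2 = 36 (π permutes [8]); Σa = 5+1+4+6+1+3+1+3 = 24; disp = 36−24 = 12.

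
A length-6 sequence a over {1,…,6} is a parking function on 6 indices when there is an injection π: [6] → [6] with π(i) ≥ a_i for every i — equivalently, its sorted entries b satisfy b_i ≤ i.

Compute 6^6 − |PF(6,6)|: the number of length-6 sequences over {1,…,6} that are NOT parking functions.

29849

Count = (6−6+1)·(6+1)^(6−1) = 1×16807 = 16807
One tuple (3,6,2,2,3,5) → sorted (2,2,3,3,5,6): b_1=2>1, not a PF.
Total 46656; non-PF = 46656−16807 = 29849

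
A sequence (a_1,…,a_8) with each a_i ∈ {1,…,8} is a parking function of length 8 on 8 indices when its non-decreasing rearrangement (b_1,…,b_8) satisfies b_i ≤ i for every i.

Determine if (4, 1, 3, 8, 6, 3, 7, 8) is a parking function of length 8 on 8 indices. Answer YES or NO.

Rearranged: b = (1, 3, 3, 4, 6, 7, 8, 8).
  b_1=1 ≤ 1
  b_2=3 > 2
  fails at i=2 ⇒ NO

NO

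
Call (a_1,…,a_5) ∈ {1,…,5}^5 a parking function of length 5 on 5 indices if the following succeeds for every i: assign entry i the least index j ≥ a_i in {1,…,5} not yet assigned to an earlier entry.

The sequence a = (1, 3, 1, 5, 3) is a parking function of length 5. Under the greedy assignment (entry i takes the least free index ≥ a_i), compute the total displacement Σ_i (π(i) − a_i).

2

Σπ = 15 ({1..5} each once); Σa = 1+3+1+5+3 = 13; disp = 15−13 = 2.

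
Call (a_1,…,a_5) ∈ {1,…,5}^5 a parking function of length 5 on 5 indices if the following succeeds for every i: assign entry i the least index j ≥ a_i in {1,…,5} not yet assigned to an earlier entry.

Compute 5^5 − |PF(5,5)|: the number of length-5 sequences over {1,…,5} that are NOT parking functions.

1829

#PF = (5+1−5)·(5+1)^{5−1} = 1·1296 = 1296
Example (3,3,4,2,2) → sorted (2,2,3,3,4): b_1=2>1, not a PF.
Total 3125; non-PF = 3125−1296 = 1829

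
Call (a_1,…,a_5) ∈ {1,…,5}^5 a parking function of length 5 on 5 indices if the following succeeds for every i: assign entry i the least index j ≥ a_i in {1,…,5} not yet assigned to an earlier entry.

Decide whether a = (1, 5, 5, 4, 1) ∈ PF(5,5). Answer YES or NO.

Order a: b = (1, 1, 4, 5, 5).
  b_1=1 ≤ 1
  b_2=1 ≤ 2
  b_3=4 > 3
  fails at i=3 ⇒ NO

NO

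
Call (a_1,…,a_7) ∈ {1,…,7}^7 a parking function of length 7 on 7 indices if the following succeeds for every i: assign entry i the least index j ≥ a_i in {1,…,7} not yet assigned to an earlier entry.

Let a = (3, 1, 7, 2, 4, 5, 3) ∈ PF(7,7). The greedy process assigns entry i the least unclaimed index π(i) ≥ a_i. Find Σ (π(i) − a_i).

3

Σπ = 7·8/2 = 28 (π permutes [7]); Σa = 3+1+7+2+4+5+3 = 25; disp = 28−25 = 3.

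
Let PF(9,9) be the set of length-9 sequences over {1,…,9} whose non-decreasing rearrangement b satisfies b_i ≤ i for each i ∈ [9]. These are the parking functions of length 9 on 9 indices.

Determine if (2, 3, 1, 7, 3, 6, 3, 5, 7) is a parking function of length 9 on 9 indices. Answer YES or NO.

Sorted: b = (1, 2, 3, 3, 3, 5, 6, 7, 7).
  b_1=1 ≤ 1
  b_2=2 ≤ 2
  b_3=3 ≤ 3
  b_4=3 ≤ 4
  b_5=3 ≤ 5
  b_6=5 ≤ 6
  b_7=6 ≤ 7
  b_8=7 ≤ 8
  b_9=7 ≤ 9
All bounds hold ⇒ YES

YES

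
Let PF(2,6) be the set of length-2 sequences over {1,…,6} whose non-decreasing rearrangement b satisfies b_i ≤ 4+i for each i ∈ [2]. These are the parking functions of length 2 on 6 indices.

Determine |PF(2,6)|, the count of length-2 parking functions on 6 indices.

Count = (6−2+1)·(6+1)^(2−1) = 5×7 = 35 (Konheim–Weiss)
Check (3,5) → sorted (3,5): b_i ≤ 4+i ∀i, a PF.

35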